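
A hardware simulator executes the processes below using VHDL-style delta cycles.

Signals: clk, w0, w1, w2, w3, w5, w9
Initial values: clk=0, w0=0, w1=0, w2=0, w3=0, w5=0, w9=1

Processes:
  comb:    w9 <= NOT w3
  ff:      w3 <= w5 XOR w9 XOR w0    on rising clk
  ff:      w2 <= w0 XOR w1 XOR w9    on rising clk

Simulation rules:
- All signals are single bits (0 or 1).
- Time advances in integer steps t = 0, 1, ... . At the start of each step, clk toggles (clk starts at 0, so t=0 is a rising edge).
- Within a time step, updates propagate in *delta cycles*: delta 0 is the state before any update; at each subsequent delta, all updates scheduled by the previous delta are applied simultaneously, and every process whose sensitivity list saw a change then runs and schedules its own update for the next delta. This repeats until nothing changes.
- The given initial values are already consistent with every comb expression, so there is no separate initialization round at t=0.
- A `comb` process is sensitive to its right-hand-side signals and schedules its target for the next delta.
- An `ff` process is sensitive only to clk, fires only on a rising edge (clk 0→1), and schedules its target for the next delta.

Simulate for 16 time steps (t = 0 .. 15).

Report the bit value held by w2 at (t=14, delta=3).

0

t=0 Δ0: w0=0 w3=0 w5=0 w1=0 w2=0 w9=1 clk=0
  Δ1: clk:0→1
  Δ2: w3:0→1, w2:0→1
  Δ3: w9:1→0
  (3Δ to stable)
t=1 Δ0: w0=0 w3=1 w5=0 w1=0 w2=1 w9=0 clk=1
  Δ1: clk:1→0
  (1Δ to stable)
t=2 Δ0: w0=0 w3=1 w5=0 w1=0 w2=1 w9=0 clk=0
  Δ1: clk:0→1
  Δ2: w3:1→0, w2:1→0
  Δ3: w9:0→1
  (3Δ to stable)
t=3 Δ0: w0=0 w3=0 w5=0 w1=0 w2=0 w9=1 clk=1
  Δ1: clk:1→0
  (1Δ to stable)
t=4 Δ0: w0=0 w3=0 w5=0 w1=0 w2=0 w9=1 clk=0
  Δ1: clk:0→1
  Δ2: w3:0→1, w2:0→1
  Δ3: w9:1→0
  (3Δ to stable)
t=5 Δ0: w0=0 w3=1 w5=0 w1=0 w2=1 w9=0 clk=1
  Δ1: clk:1→0
  (1Δ to stable)
t=6 Δ0: w0=0 w3=1 w5=0 w1=0 w2=1 w9=0 clk=0
  Δ1: clk:0→1
  Δ2: w3:1→0, w2:1→0
  Δ3: w9:0→1
  (3Δ to stable)
t=7 Δ0: w0=0 w3=0 w5=0 w1=0 w2=0 w9=1 clk=1
  Δ1: clk:1→0
  (1Δ to stable)
t=8 Δ0: w0=0 w3=0 w5=0 w1=0 w2=0 w9=1 clk=0
  Δ1: clk:0→1
  Δ2: w3:0→1, w2:0→1
  Δ3: w9:1→0
  (3Δ to stable)
t=9 Δ0: w0=0 w3=1 w5=0 w1=0 w2=1 w9=0 clk=1
  Δ1: clk:1→0
  (1Δ to stable)
t=10 Δ0: w0=0 w3=1 w5=0 w1=0 w2=1 w9=0 clk=0
  Δ1: clk:0→1
  Δ2: w3:1→0, w2:1→0
  Δ3: w9:0→1
  (3Δ to stable)
t=11 Δ0: w0=0 w3=0 w5=0 w1=0 w2=0 w9=1 clk=1
  Δ1: clk:1→0
  (1Δ to stable)
t=12 Δ0: w0=0 w3=0 w5=0 w1=0 w2=0 w9=1 clk=0
  Δ1: clk:0→1
  Δ2: w3:0→1, w2:0→1
  Δ3: w9:1→0
  (3Δ to stable)
t=13 Δ0: w0=0 w3=1 w5=0 w1=0 w2=1 w9=0 clk=1
  Δ1: clk:1→0
  (1Δ to stable)
t=14 Δ0: w0=0 w3=1 w5=0 w1=0 w2=1 w9=0 clk=0
  Δ1: clk:0→1
  Δ2: w3:1→0, w2:1→0
  Δ3: w9:0→1
  (3Δ to stable)
t=15 Δ0: w0=0 w3=0 w5=0 w1=0 w2=0 w9=1 clk=1
  Δ1: clk:1→0
  (1Δ to stable)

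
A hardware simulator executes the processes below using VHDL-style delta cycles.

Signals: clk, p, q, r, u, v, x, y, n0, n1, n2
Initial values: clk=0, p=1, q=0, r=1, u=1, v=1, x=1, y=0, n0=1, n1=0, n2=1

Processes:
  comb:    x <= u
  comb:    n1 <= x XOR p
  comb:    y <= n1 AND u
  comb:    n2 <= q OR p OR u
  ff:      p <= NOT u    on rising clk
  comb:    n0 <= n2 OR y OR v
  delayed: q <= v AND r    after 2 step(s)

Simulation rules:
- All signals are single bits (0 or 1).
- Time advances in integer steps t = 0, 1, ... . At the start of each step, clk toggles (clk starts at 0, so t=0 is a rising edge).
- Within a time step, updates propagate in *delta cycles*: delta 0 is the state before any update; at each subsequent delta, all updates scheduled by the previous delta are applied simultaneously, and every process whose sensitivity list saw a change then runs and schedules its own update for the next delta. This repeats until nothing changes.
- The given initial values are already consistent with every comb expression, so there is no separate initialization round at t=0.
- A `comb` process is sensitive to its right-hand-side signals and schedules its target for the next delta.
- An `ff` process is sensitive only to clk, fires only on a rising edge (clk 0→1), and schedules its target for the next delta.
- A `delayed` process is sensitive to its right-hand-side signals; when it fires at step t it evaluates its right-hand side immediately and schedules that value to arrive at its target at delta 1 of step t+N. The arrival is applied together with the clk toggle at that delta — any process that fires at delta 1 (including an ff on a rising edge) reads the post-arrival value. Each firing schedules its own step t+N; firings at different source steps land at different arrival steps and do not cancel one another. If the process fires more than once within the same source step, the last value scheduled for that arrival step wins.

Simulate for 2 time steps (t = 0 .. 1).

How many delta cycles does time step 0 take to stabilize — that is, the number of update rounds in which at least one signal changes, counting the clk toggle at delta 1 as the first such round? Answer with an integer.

t0.Δ0 q=0 r=1 x=1 n0=1 n1=0 v=1 clk=0 p=1 y=0 n2=1 u=1
t0.Δ1 q=0 r=1 x=1 n0=1 n1=0 v=1 clk=1 p=1 y=0 n2=1 u=1
t0.Δ2 q=0 r=1 x=1 n0=1 n1=0 v=1 clk=1 p=0 y=0 n2=1 u=1
t0.Δ3 q=0 r=1 x=1 n0=1 n1=1 v=1 clk=1 p=0 y=0 n2=1 u=1
t0.Δ4 q=0 r=1 x=1 n0=1 n1=1 v=1 clk=1 p=0 y=1 n2=1 u=1
t1.Δ0 q=0 r=1 x=1 n0=1 n1=1 v=1 clk=1 p=0 y=1 n2=1 u=1
t1.Δ1 q=0 r=1 x=1 n0=1 n1=1 v=1 clk=0 p=0 y=1 n2=1 u=1

4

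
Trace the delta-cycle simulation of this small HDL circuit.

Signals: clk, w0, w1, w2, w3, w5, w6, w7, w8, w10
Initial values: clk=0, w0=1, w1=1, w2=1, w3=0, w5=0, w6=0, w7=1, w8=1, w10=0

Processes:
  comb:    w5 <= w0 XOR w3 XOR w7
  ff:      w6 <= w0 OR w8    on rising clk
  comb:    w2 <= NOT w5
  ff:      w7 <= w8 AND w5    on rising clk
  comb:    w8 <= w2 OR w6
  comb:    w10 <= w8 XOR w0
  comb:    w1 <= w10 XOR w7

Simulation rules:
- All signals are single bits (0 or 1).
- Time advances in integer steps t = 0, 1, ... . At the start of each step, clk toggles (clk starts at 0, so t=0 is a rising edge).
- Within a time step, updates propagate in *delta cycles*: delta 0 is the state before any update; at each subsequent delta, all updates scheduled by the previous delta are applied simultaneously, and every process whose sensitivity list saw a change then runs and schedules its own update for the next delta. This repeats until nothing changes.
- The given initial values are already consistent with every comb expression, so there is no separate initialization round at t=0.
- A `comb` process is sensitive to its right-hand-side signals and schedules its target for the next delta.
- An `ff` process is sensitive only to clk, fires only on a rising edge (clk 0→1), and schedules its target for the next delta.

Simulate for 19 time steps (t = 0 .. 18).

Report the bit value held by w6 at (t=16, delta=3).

t0.Δ0 w0=1 w5=0 w8=1 w2=1 w3=0 w6=0 w7=1 w1=1 clk=0 w10=0
t0.Δ1 w0=1 w5=0 w8=1 w2=1 w3=0 w6=0 w7=1 w1=1 clk=1 w10=0
t0.Δ2 w0=1 w5=0 w8=1 w2=1 w3=0 w6=1 w7=0 w1=1 clk=1 w10=0
t0.Δ3 w0=1 w5=1 w8=1 w2=1 w3=0 w6=1 w7=0 w1=0 clk=1 w10=0
t0.Δ4 w0=1 w5=1 w8=1 w2=0 w3=0 w6=1 w7=0 w1=0 clk=1 w10=0
t1.Δ0 w0=1 w5=1 w8=1 w2=0 w3=0 w6=1 w7=0 w1=0 clk=1 w10=0
t1.Δ1 w0=1 w5=1 w8=1 w2=0 w3=0 w6=1 w7=0 w1=0 clk=0 w10=0
t2.Δ0 w0=1 w5=1 w8=1 w2=0 w3=0 w6=1 w7=0 w1=0 clk=0 w10=0
t2.Δ1 w0=1 w5=1 w8=1 w2=0 w3=0 w6=1 w7=0 w1=0 clk=1 w10=0
t2.Δ2 w0=1 w5=1 w8=1 w2=0 w3=0 w6=1 w7=1 w1=0 clk=1 w10=0
t2.Δ3 w0=1 w5=0 w8=1 w2=0 w3=0 w6=1 w7=1 w1=1 clk=1 w10=0
t2.Δ4 w0=1 w5=0 w8=1 w2=1 w3=0 w6=1 w7=1 w1=1 clk=1 w10=0
t3.Δ0 w0=1 w5=0 w8=1 w2=1 w3=0 w6=1 w7=1 w1=1 clk=1 w10=0
t3.Δ1 w0=1 w5=0 w8=1 w2=1 w3=0 w6=1 w7=1 w1=1 clk=0 w10=0
t4.Δ0 w0=1 w5=0 w8=1 w2=1 w3=0 w6=1 w7=1 w1=1 clk=0 w10=0
t4.Δ1 w0=1 w5=0 w8=1 w2=1 w3=0 w6=1 w7=1 w1=1 clk=1 w10=0
t4.Δ2 w0=1 w5=0 w8=1 w2=1 w3=0 w6=1 w7=0 w1=1 clk=1 w10=0
t4.Δ3 w0=1 w5=1 w8=1 w2=1 w3=0 w6=1 w7=0 w1=0 clk=1 w10=0
t4.Δ4 w0=1 w5=1 w8=1 w2=0 w3=0 w6=1 w7=0 w1=0 clk=1 w10=0
t5.Δ0 w0=1 w5=1 w8=1 w2=0 w3=0 w6=1 w7=0 w1=0 clk=1 w10=0
t5.Δ1 w0=1 w5=1 w8=1 w2=0 w3=0 w6=1 w7=0 w1=0 clk=0 w10=0
t6.Δ0 w0=1 w5=1 w8=1 w2=0 w3=0 w6=1 w7=0 w1=0 clk=0 w10=0
t6.Δ1 w0=1 w5=1 w8=1 w2=0 w3=0 w6=1 w7=0 w1=0 clk=1 w10=0
t6.Δ2 w0=1 w5=1 w8=1 w2=0 w3=0 w6=1 w7=1 w1=0 clk=1 w10=0
t6.Δ3 w0=1 w5=0 w8=1 w2=0 w3=0 w6=1 w7=1 w1=1 clk=1 w10=0
t6.Δ4 w0=1 w5=0 w8=1 w2=1 w3=0 w6=1 w7=1 w1=1 clk=1 w10=0
t7.Δ0 w0=1 w5=0 w8=1 w2=1 w3=0 w6=1 w7=1 w1=1 clk=1 w10=0
t7.Δ1 w0=1 w5=0 w8=1 w2=1 w3=0 w6=1 w7=1 w1=1 clk=0 w10=0
t8.Δ0 w0=1 w5=0 w8=1 w2=1 w3=0 w6=1 w7=1 w1=1 clk=0 w10=0
t8.Δ1 w0=1 w5=0 w8=1 w2=1 w3=0 w6=1 w7=1 w1=1 clk=1 w10=0
t8.Δ2 w0=1 w5=0 w8=1 w2=1 w3=0 w6=1 w7=0 w1=1 clk=1 w10=0
t8.Δ3 w0=1 w5=1 w8=1 w2=1 w3=0 w6=1 w7=0 w1=0 clk=1 w10=0
t8.Δ4 w0=1 w5=1 w8=1 w2=0 w3=0 w6=1 w7=0 w1=0 clk=1 w10=0
t9.Δ0 w0=1 w5=1 w8=1 w2=0 w3=0 w6=1 w7=0 w1=0 clk=1 w10=0
t9.Δ1 w0=1 w5=1 w8=1 w2=0 w3=0 w6=1 w7=0 w1=0 clk=0 w10=0
t10.Δ0 w0=1 w5=1 w8=1 w2=0 w3=0 w6=1 w7=0 w1=0 clk=0 w10=0
t10.Δ1 w0=1 w5=1 w8=1 w2=0 w3=0 w6=1 w7=0 w1=0 clk=1 w10=0
t10.Δ2 w0=1 w5=1 w8=1 w2=0 w3=0 w6=1 w7=1 w1=0 clk=1 w10=0
t10.Δ3 w0=1 w5=0 w8=1 w2=0 w3=0 w6=1 w7=1 w1=1 clk=1 w10=0
t10.Δ4 w0=1 w5=0 w8=1 w2=1 w3=0 w6=1 w7=1 w1=1 clk=1 w10=0
t11.Δ0 w0=1 w5=0 w8=1 w2=1 w3=0 w6=1 w7=1 w1=1 clk=1 w10=0
t11.Δ1 w0=1 w5=0 w8=1 w2=1 w3=0 w6=1 w7=1 w1=1 clk=0 w10=0
t12.Δ0 w0=1 w5=0 w8=1 w2=1 w3=0 w6=1 w7=1 w1=1 clk=0 w10=0
t12.Δ1 w0=1 w5=0 w8=1 w2=1 w3=0 w6=1 w7=1 w1=1 clk=1 w10=0
t12.Δ2 w0=1 w5=0 w8=1 w2=1 w3=0 w6=1 w7=0 w1=1 clk=1 w10=0
t12.Δ3 w0=1 w5=1 w8=1 w2=1 w3=0 w6=1 w7=0 w1=0 clk=1 w10=0
t12.Δ4 w0=1 w5=1 w8=1 w2=0 w3=0 w6=1 w7=0 w1=0 clk=1 w10=0
t13.Δ0 w0=1 w5=1 w8=1 w2=0 w3=0 w6=1 w7=0 w1=0 clk=1 w10=0
t13.Δ1 w0=1 w5=1 w8=1 w2=0 w3=0 w6=1 w7=0 w1=0 clk=0 w10=0
t14.Δ0 w0=1 w5=1 w8=1 w2=0 w3=0 w6=1 w7=0 w1=0 clk=0 w10=0
t14.Δ1 w0=1 w5=1 w8=1 w2=0 w3=0 w6=1 w7=0 w1=0 clk=1 w10=0
t14.Δ2 w0=1 w5=1 w8=1 w2=0 w3=0 w6=1 w7=1 w1=0 clk=1 w10=0
t14.Δ3 w0=1 w5=0 w8=1 w2=0 w3=0 w6=1 w7=1 w1=1 clk=1 w10=0
t14.Δ4 w0=1 w5=0 w8=1 w2=1 w3=0 w6=1 w7=1 w1=1 clk=1 w10=0
t15.Δ0 w0=1 w5=0 w8=1 w2=1 w3=0 w6=1 w7=1 w1=1 clk=1 w10=0
t15.Δ1 w0=1 w5=0 w8=1 w2=1 w3=0 w6=1 w7=1 w1=1 clk=0 w10=0
t16.Δ0 w0=1 w5=0 w8=1 w2=1 w3=0 w6=1 w7=1 w1=1 clk=0 w10=0
t16.Δ1 w0=1 w5=0 w8=1 w2=1 w3=0 w6=1 w7=1 w1=1 clk=1 w10=0
t16.Δ2 w0=1 w5=0 w8=1 w2=1 w3=0 w6=1 w7=0 w1=1 clk=1 w10=0
t16.Δ3 w0=1 w5=1 w8=1 w2=1 w3=0 w6=1 w7=0 w1=0 clk=1 w10=0
t16.Δ4 w0=1 w5=1 w8=1 w2=0 w3=0 w6=1 w7=0 w1=0 clk=1 w10=0
t17.Δ0 w0=1 w5=1 w8=1 w2=0 w3=0 w6=1 w7=0 w1=0 clk=1 w10=0
t17.Δ1 w0=1 w5=1 w8=1 w2=0 w3=0 w6=1 w7=0 w1=0 clk=0 w10=0
t18.Δ0 w0=1 w5=1 w8=1 w2=0 w3=0 w6=1 w7=0 w1=0 clk=0 w10=0
t18.Δ1 w0=1 w5=1 w8=1 w2=0 w3=0 w6=1 w7=0 w1=0 clk=1 w10=0
t18.Δ2 w0=1 w5=1 w8=1 w2=0 w3=0 w6=1 w7=1 w1=0 clk=1 w10=0
t18.Δ3 w0=1 w5=0 w8=1 w2=0 w3=0 w6=1 w7=1 w1=1 clk=1 w10=0
t18.Δ4 w0=1 w5=0 w8=1 w2=1 w3=0 w6=1 w7=1 w1=1 clk=1 w10=0

1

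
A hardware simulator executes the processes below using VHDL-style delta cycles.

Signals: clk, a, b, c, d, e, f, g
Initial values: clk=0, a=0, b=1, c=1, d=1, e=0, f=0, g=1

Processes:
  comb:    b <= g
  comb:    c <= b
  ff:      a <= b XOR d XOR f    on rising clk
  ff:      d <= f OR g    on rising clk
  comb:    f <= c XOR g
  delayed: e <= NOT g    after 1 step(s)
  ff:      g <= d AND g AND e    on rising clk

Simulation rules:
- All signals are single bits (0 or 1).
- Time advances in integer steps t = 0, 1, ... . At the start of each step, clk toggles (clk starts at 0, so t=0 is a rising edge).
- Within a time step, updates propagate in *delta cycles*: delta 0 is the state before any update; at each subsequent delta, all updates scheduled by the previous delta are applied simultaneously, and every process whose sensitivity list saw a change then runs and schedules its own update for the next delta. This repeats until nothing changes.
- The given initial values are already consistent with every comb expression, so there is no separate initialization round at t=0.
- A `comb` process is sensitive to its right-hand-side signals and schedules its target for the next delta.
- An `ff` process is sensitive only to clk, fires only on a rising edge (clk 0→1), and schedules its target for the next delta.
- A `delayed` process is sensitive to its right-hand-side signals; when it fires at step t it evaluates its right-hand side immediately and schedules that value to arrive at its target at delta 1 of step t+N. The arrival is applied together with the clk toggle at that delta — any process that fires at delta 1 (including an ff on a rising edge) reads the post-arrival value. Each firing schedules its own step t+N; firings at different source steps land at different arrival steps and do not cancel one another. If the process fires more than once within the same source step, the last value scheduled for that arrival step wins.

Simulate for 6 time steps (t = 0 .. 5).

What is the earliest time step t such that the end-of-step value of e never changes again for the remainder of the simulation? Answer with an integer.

1

t=0 Δ0: g=1 b=1 a=0 f=0 d=1 c=1 e=0 clk=0
  Δ1: clk:0→1
  Δ2: g:1→0
  Δ3: b:1→0, f:0→1
  Δ4: c:1→0
  Δ5: f:1→0
  (5Δ to stable)
t=1 Δ0: g=0 b=0 a=0 f=0 d=1 c=0 e=0 clk=1
  Δ1: e:0→1, clk:1→0
  (1Δ to stable)
t=2 Δ0: g=0 b=0 a=0 f=0 d=1 c=0 e=1 clk=0
  Δ1: clk:0→1
  Δ2: a:0→1, d:1→0
  (2Δ to stable)
t=3 Δ0: g=0 b=0 a=1 f=0 d=0 c=0 e=1 clk=1
  Δ1: clk:1→0
  (1Δ to stable)
t=4 Δ0: g=0 b=0 a=1 f=0 d=0 c=0 e=1 clk=0
  Δ1: clk:0→1
  Δ2: a:1→0
  (2Δ to stable)
t=5 Δ0: g=0 b=0 a=0 f=0 d=0 c=0 e=1 clk=1
  Δ1: clk:1→0
  (1Δ to stable)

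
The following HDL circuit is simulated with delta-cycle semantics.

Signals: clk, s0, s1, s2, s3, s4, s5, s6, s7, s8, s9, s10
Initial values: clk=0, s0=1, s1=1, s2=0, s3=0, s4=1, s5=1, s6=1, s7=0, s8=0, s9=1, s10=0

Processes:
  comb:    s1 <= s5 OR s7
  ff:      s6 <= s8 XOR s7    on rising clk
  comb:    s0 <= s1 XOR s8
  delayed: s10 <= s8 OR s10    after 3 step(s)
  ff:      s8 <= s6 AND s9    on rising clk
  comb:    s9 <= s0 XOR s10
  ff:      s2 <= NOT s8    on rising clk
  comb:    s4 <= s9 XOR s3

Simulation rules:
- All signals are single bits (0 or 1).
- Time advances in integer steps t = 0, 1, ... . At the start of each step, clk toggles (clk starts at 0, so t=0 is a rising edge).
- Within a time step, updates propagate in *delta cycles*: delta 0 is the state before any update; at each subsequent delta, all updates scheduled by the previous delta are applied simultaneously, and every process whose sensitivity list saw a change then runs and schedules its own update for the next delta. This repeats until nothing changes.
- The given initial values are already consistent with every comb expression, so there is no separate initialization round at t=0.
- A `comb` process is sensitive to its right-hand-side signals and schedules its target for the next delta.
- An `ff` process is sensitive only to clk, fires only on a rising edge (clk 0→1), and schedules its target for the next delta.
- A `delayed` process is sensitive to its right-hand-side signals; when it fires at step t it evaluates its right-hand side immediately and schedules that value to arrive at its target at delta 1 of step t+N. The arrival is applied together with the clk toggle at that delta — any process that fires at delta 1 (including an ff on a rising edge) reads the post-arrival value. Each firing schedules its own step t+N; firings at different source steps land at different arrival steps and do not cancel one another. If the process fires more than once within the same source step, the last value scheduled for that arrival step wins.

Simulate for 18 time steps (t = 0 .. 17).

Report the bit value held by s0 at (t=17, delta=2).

1

[bits: clk,s7,s0,s10,s4,s1,s8,s6,s3,s9,s5,s2]
t=0: Δ0=001011010110 Δ1=101011010110 Δ2=101011100111 Δ3=100011100111 Δ4=100011100011 Δ5=100001100011 | 5Δ
t=1: Δ0=100001100011 Δ1=000001100011 | 1Δ
t=2: Δ0=000001100011 Δ1=100001100011 Δ2=100001010010 Δ3=101001010010 Δ4=101001010110 Δ5=101011010110 | 5Δ
t=3: Δ0=101011010110 Δ1=001111010110 Δ2=001111010010 Δ3=001101010010 | 3Δ
t=4: Δ0=001101010010 Δ1=101101010010 Δ2=101101000011 | 2Δ
t=5: Δ0=101101000011 Δ1=001001000011 Δ2=001001000111 Δ3=001011000111 | 3Δ
t=6: Δ0=001011000111 Δ1=101111000111 Δ2=101111000011 Δ3=101101000011 | 3Δ
t=7: Δ0=101101000011 Δ1=001101000011 | 1Δ
t=8: Δ0=001101000011 Δ1=101001000011 Δ2=101001000111 Δ3=101011000111 | 3Δ
t=9: Δ0=101011000111 Δ1=001111000111 Δ2=001111000011 Δ3=001101000011 | 3Δ
t=10: Δ0=001101000011 Δ1=101101000011 | 1Δ
t=11: Δ0=101101000011 Δ1=001001000011 Δ2=001001000111 Δ3=001011000111 | 3Δ
t=12: Δ0=001011000111 Δ1=101111000111 Δ2=101111000011 Δ3=101101000011 | 3Δ
t=13: Δ0=101101000011 Δ1=001101000011 | 1Δ
t=14: Δ0=001101000011 Δ1=101001000011 Δ2=101001000111 Δ3=101011000111 | 3Δ
t=15: Δ0=101011000111 Δ1=001111000111 Δ2=001111000011 Δ3=001101000011 | 3Δ
t=16: Δ0=001101000011 Δ1=101101000011 | 1Δ
t=17: Δ0=101101000011 Δ1=001001000011 Δ2=001001000111 Δ3=001011000111 | 3Δ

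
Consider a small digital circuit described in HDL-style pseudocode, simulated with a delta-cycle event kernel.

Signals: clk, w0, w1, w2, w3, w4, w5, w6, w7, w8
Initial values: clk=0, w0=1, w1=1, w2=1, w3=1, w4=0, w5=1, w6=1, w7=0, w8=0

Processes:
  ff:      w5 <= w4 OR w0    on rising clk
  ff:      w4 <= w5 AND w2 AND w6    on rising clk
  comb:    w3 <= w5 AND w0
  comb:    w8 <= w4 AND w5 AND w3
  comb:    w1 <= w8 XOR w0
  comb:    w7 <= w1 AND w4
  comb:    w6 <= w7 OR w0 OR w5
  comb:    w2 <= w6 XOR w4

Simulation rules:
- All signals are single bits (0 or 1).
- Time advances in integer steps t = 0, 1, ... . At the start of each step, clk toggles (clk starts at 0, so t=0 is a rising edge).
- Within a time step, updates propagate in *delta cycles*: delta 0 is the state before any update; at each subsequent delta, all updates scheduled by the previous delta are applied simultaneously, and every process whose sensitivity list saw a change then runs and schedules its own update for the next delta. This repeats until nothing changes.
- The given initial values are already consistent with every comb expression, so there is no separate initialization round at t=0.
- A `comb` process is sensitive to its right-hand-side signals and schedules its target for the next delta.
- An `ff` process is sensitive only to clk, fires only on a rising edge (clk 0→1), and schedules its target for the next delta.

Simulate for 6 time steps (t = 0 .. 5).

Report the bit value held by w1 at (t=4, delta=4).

0

[bits: w3,w8,w7,w2,w1,w6,w5,w0,clk,w4]
t=0: Δ0=1001111100 Δ1=1001111110 Δ2=1001111111 Δ3=1110111111 Δ4=1110011111 Δ5=1100011111 | 5Δ
t=1: Δ0=1100011111 Δ1=1100011101 | 1Δ
t=2: Δ0=1100011101 Δ1=1100011111 Δ2=1100011110 Δ3=1001011110 Δ4=1001111110 | 4Δ
t=3: Δ0=1001111110 Δ1=1001111100 | 1Δ
t=4: Δ0=1001111100 Δ1=1001111110 Δ2=1001111111 Δ3=1110111111 Δ4=1110011111 Δ5=1100011111 | 5Δ
t=5: Δ0=1100011111 Δ1=1100011101 | 1Δ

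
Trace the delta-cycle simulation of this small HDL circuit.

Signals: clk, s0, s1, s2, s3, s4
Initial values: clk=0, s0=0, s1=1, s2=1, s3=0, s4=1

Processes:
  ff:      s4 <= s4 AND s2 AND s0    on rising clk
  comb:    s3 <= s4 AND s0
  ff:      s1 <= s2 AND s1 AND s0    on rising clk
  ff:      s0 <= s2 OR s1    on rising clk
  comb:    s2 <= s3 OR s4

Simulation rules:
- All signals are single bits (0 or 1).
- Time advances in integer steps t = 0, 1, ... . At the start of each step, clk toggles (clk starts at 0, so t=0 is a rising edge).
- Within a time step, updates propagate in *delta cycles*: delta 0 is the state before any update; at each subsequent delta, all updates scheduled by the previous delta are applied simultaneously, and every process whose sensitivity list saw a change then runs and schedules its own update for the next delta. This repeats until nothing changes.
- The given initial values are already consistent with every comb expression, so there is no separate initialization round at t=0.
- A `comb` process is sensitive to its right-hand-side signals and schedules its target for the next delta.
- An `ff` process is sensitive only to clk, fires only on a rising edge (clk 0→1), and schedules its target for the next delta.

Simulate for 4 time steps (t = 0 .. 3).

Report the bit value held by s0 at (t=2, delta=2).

0

t0.Δ0 s1=1 s0=0 clk=0 s3=0 s4=1 s2=1
t0.Δ1 s1=1 s0=0 clk=1 s3=0 s4=1 s2=1
t0.Δ2 s1=0 s0=1 clk=1 s3=0 s4=0 s2=1
t0.Δ3 s1=0 s0=1 clk=1 s3=0 s4=0 s2=0
t1.Δ0 s1=0 s0=1 clk=1 s3=0 s4=0 s2=0
t1.Δ1 s1=0 s0=1 clk=0 s3=0 s4=0 s2=0
t2.Δ0 s1=0 s0=1 clk=0 s3=0 s4=0 s2=0
t2.Δ1 s1=0 s0=1 clk=1 s3=0 s4=0 s2=0
t2.Δ2 s1=0 s0=0 clk=1 s3=0 s4=0 s2=0
t3.Δ0 s1=0 s0=0 clk=1 s3=0 s4=0 s2=0
t3.Δ1 s1=0 s0=0 clk=0 s3=0 s4=0 s2=0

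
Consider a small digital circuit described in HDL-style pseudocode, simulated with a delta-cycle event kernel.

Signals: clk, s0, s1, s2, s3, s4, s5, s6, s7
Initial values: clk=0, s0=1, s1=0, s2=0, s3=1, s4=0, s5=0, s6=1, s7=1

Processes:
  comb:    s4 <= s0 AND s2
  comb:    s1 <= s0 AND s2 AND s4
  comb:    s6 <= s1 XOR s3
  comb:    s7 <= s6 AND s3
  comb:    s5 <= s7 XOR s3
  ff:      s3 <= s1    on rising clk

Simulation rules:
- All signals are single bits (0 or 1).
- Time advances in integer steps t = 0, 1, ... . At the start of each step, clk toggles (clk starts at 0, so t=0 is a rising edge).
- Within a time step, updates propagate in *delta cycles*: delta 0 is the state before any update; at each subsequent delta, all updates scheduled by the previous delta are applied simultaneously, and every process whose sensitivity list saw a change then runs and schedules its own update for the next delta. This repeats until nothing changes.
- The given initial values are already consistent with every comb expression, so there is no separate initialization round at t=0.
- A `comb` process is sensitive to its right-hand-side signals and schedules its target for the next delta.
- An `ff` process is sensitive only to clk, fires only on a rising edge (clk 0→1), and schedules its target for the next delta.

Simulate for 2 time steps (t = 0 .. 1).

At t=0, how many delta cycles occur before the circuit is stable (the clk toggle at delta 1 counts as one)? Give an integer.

4

t=0 Δ0: s4=0 s6=1 s3=1 s2=0 s0=1 clk=0 s5=0 s1=0 s7=1
  Δ1: clk:0→1
  Δ2: s3:1→0
  Δ3: s6:1→0, s5:0→1, s7:1→0
  Δ4: s5:1→0
  (4Δ to stable)
t=1 Δ0: s4=0 s6=0 s3=0 s2=0 s0=1 clk=1 s5=0 s1=0 s7=0
  Δ1: clk:1→0
  (1Δ to stable)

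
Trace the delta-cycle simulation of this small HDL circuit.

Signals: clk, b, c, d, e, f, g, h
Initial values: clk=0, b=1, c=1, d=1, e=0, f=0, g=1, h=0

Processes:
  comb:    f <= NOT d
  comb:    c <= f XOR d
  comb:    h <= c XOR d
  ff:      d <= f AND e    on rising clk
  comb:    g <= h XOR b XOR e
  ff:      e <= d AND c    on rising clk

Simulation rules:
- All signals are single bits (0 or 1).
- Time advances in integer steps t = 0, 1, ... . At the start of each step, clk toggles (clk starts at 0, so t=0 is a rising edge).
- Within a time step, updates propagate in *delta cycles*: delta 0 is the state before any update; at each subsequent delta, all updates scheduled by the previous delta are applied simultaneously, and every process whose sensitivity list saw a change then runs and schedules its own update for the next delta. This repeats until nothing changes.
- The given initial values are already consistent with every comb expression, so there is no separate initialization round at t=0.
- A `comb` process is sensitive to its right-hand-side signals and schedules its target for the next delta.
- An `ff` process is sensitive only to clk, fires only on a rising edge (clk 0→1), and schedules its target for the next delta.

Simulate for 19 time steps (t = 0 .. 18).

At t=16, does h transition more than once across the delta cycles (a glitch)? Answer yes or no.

yes

[bits: c,clk,b,h,g,e,d,f]
t=0: Δ0=10101010 Δ1=11101010 Δ2=11101100 Δ3=01110101 Δ4=11101101 Δ5=11110101 Δ6=11111101 | 6Δ
t=1: Δ0=11111101 Δ1=10111101 | 1Δ
t=2: Δ0=10111101 Δ1=11111101 Δ2=11111011 Δ3=01100010 Δ4=11111010 Δ5=11100010 Δ6=11101010 | 6Δ
t=3: Δ0=11101010 Δ1=10101010 | 1Δ
t=4: Δ0=10101010 Δ1=11101010 Δ2=11101100 Δ3=01110101 Δ4=11101101 Δ5=11110101 Δ6=11111101 | 6Δ
t=5: Δ0=11111101 Δ1=10111101 | 1Δ
t=6: Δ0=10111101 Δ1=11111101 Δ2=11111011 Δ3=01100010 Δ4=11111010 Δ5=11100010 Δ6=11101010 | 6Δ
t=7: Δ0=11101010 Δ1=10101010 | 1Δ
t=8: Δ0=10101010 Δ1=11101010 Δ2=11101100 Δ3=01110101 Δ4=11101101 Δ5=11110101 Δ6=11111101 | 6Δ
t=9: Δ0=11111101 Δ1=10111101 | 1Δ
t=10: Δ0=10111101 Δ1=11111101 Δ2=11111011 Δ3=01100010 Δ4=11111010 Δ5=11100010 Δ6=11101010 | 6Δ
t=11: Δ0=11101010 Δ1=10101010 | 1Δ
t=12: Δ0=10101010 Δ1=11101010 Δ2=11101100 Δ3=01110101 Δ4=11101101 Δ5=11110101 Δ6=11111101 | 6Δ
t=13: Δ0=11111101 Δ1=10111101 | 1Δ
t=14: Δ0=10111101 Δ1=11111101 Δ2=11111011 Δ3=01100010 Δ4=11111010 Δ5=11100010 Δ6=11101010 | 6Δ
t=15: Δ0=11101010 Δ1=10101010 | 1Δ
t=16: Δ0=10101010 Δ1=11101010 Δ2=11101100 Δ3=01110101 Δ4=11101101 Δ5=11110101 Δ6=11111101 | 6Δ
t=17: Δ0=11111101 Δ1=10111101 | 1Δ
t=18: Δ0=10111101 Δ1=11111101 Δ2=11111011 Δ3=01100010 Δ4=11111010 Δ5=11100010 Δ6=11101010 | 6Δ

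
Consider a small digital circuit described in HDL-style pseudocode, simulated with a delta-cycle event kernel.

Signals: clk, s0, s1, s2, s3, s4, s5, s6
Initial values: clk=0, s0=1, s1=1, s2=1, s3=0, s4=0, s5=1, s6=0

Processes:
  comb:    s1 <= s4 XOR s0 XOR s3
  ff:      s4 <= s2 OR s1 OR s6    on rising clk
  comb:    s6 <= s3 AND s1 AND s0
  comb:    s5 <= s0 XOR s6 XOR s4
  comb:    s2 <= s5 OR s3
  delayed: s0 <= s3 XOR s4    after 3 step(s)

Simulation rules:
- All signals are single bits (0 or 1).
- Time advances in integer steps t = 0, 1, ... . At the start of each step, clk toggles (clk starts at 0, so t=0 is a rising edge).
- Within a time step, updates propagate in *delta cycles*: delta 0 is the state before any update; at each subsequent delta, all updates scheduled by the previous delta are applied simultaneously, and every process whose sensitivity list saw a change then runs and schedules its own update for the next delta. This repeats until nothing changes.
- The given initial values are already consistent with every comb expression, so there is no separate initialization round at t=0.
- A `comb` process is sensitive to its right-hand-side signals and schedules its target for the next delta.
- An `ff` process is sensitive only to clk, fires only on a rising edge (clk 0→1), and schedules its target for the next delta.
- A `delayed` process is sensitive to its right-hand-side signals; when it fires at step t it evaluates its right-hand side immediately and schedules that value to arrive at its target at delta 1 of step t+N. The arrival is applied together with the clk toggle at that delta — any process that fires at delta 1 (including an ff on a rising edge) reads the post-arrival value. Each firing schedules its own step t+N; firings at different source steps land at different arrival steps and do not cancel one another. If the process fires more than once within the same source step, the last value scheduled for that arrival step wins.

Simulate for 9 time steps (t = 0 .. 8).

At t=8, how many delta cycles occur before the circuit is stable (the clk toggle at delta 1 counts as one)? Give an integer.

t0.Δ0 s0=1 s3=0 s1=1 clk=0 s2=1 s5=1 s4=0 s6=0
t0.Δ1 s0=1 s3=0 s1=1 clk=1 s2=1 s5=1 s4=0 s6=0
t0.Δ2 s0=1 s3=0 s1=1 clk=1 s2=1 s5=1 s4=1 s6=0
t0.Δ3 s0=1 s3=0 s1=0 clk=1 s2=1 s5=0 s4=1 s6=0
t0.Δ4 s0=1 s3=0 s1=0 clk=1 s2=0 s5=0 s4=1 s6=0
t1.Δ0 s0=1 s3=0 s1=0 clk=1 s2=0 s5=0 s4=1 s6=0
t1.Δ1 s0=1 s3=0 s1=0 clk=0 s2=0 s5=0 s4=1 s6=0
t2.Δ0 s0=1 s3=0 s1=0 clk=0 s2=0 s5=0 s4=1 s6=0
t2.Δ1 s0=1 s3=0 s1=0 clk=1 s2=0 s5=0 s4=1 s6=0
t2.Δ2 s0=1 s3=0 s1=0 clk=1 s2=0 s5=0 s4=0 s6=0
t2.Δ3 s0=1 s3=0 s1=1 clk=1 s2=0 s5=1 s4=0 s6=0
t2.Δ4 s0=1 s3=0 s1=1 clk=1 s2=1 s5=1 s4=0 s6=0
t3.Δ0 s0=1 s3=0 s1=1 clk=1 s2=1 s5=1 s4=0 s6=0
t3.Δ1 s0=1 s3=0 s1=1 clk=0 s2=1 s5=1 s4=0 s6=0
t4.Δ0 s0=1 s3=0 s1=1 clk=0 s2=1 s5=1 s4=0 s6=0
t4.Δ1 s0=1 s3=0 s1=1 clk=1 s2=1 s5=1 s4=0 s6=0
t4.Δ2 s0=1 s3=0 s1=1 clk=1 s2=1 s5=1 s4=1 s6=0
t4.Δ3 s0=1 s3=0 s1=0 clk=1 s2=1 s5=0 s4=1 s6=0
t4.Δ4 s0=1 s3=0 s1=0 clk=1 s2=0 s5=0 s4=1 s6=0
t5.Δ0 s0=1 s3=0 s1=0 clk=1 s2=0 s5=0 s4=1 s6=0
t5.Δ1 s0=0 s3=0 s1=0 clk=0 s2=0 s5=0 s4=1 s6=0
t5.Δ2 s0=0 s3=0 s1=1 clk=0 s2=0 s5=1 s4=1 s6=0
t5.Δ3 s0=0 s3=0 s1=1 clk=0 s2=1 s5=1 s4=1 s6=0
t6.Δ0 s0=0 s3=0 s1=1 clk=0 s2=1 s5=1 s4=1 s6=0
t6.Δ1 s0=0 s3=0 s1=1 clk=1 s2=1 s5=1 s4=1 s6=0
t7.Δ0 s0=0 s3=0 s1=1 clk=1 s2=1 s5=1 s4=1 s6=0
t7.Δ1 s0=1 s3=0 s1=1 clk=0 s2=1 s5=1 s4=1 s6=0
t7.Δ2 s0=1 s3=0 s1=0 clk=0 s2=1 s5=0 s4=1 s6=0
t7.Δ3 s0=1 s3=0 s1=0 clk=0 s2=0 s5=0 s4=1 s6=0
t8.Δ0 s0=1 s3=0 s1=0 clk=0 s2=0 s5=0 s4=1 s6=0
t8.Δ1 s0=1 s3=0 s1=0 clk=1 s2=0 s5=0 s4=1 s6=0
t8.Δ2 s0=1 s3=0 s1=0 clk=1 s2=0 s5=0 s4=0 s6=0
t8.Δ3 s0=1 s3=0 s1=1 clk=1 s2=0 s5=1 s4=0 s6=0
t8.Δ4 s0=1 s3=0 s1=1 clk=1 s2=1 s5=1 s4=0 s6=0

4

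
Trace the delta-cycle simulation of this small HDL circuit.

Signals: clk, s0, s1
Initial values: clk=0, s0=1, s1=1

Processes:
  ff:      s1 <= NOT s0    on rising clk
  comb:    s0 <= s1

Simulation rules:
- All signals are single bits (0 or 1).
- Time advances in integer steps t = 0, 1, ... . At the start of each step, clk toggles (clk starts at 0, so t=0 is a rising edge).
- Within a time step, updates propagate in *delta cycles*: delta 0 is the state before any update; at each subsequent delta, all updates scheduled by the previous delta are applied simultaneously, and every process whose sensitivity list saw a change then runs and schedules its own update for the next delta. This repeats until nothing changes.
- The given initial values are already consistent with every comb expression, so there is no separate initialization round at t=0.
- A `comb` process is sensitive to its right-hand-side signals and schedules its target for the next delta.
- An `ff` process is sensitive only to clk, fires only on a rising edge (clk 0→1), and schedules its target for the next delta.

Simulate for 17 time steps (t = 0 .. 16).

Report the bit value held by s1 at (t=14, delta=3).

1

[bits: s1,s0,clk]
t=0: Δ0=110 Δ1=111 Δ2=011 Δ3=001 | 3Δ
t=1: Δ0=001 Δ1=000 | 1Δ
t=2: Δ0=000 Δ1=001 Δ2=101 Δ3=111 | 3Δ
t=3: Δ0=111 Δ1=110 | 1Δ
t=4: Δ0=110 Δ1=111 Δ2=011 Δ3=001 | 3Δ
t=5: Δ0=001 Δ1=000 | 1Δ
t=6: Δ0=000 Δ1=001 Δ2=101 Δ3=111 | 3Δ
t=7: Δ0=111 Δ1=110 | 1Δ
t=8: Δ0=110 Δ1=111 Δ2=011 Δ3=001 | 3Δ
t=9: Δ0=001 Δ1=000 | 1Δ
t=10: Δ0=000 Δ1=001 Δ2=101 Δ3=111 | 3Δ
t=11: Δ0=111 Δ1=110 | 1Δ
t=12: Δ0=110 Δ1=111 Δ2=011 Δ3=001 | 3Δ
t=13: Δ0=001 Δ1=000 | 1Δ
t=14: Δ0=000 Δ1=001 Δ2=101 Δ3=111 | 3Δ
t=15: Δ0=111 Δ1=110 | 1Δ
t=16: Δ0=110 Δ1=111 Δ2=011 Δ3=001 | 3Δ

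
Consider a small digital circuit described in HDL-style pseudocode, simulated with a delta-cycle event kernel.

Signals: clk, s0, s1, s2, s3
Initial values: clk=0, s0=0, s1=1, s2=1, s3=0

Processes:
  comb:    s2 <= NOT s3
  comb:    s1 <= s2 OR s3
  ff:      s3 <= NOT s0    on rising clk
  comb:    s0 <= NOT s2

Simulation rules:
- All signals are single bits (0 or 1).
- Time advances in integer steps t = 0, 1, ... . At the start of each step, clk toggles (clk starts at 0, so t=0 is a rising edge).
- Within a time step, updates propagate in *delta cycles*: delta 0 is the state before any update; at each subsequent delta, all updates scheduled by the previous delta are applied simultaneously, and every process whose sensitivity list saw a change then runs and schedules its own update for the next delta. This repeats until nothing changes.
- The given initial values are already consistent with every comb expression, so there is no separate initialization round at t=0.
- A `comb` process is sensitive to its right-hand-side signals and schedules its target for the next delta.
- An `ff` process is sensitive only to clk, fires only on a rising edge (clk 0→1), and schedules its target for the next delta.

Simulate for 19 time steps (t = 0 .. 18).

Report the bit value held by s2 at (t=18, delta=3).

1

[bits: s0,s3,s1,s2,clk]
t=0: Δ0=00110 Δ1=00111 Δ2=01111 Δ3=01101 Δ4=11101 | 4Δ
t=1: Δ0=11101 Δ1=11100 | 1Δ
t=2: Δ0=11100 Δ1=11101 Δ2=10101 Δ3=10011 Δ4=00111 | 4Δ
t=3: Δ0=00111 Δ1=00110 | 1Δ
t=4: Δ0=00110 Δ1=00111 Δ2=01111 Δ3=01101 Δ4=11101 | 4Δ
t=5: Δ0=11101 Δ1=11100 | 1Δ
t=6: Δ0=11100 Δ1=11101 Δ2=10101 Δ3=10011 Δ4=00111 | 4Δ
t=7: Δ0=00111 Δ1=00110 | 1Δ
t=8: Δ0=00110 Δ1=00111 Δ2=01111 Δ3=01101 Δ4=11101 | 4Δ
t=9: Δ0=11101 Δ1=11100 | 1Δ
t=10: Δ0=11100 Δ1=11101 Δ2=10101 Δ3=10011 Δ4=00111 | 4Δ
t=11: Δ0=00111 Δ1=00110 | 1Δ
t=12: Δ0=00110 Δ1=00111 Δ2=01111 Δ3=01101 Δ4=11101 | 4Δ
t=13: Δ0=11101 Δ1=11100 | 1Δ
t=14: Δ0=11100 Δ1=11101 Δ2=10101 Δ3=10011 Δ4=00111 | 4Δ
t=15: Δ0=00111 Δ1=00110 | 1Δ
t=16: Δ0=00110 Δ1=00111 Δ2=01111 Δ3=01101 Δ4=11101 | 4Δ
t=17: Δ0=11101 Δ1=11100 | 1Δ
t=18: Δ0=11100 Δ1=11101 Δ2=10101 Δ3=10011 Δ4=00111 | 4Δ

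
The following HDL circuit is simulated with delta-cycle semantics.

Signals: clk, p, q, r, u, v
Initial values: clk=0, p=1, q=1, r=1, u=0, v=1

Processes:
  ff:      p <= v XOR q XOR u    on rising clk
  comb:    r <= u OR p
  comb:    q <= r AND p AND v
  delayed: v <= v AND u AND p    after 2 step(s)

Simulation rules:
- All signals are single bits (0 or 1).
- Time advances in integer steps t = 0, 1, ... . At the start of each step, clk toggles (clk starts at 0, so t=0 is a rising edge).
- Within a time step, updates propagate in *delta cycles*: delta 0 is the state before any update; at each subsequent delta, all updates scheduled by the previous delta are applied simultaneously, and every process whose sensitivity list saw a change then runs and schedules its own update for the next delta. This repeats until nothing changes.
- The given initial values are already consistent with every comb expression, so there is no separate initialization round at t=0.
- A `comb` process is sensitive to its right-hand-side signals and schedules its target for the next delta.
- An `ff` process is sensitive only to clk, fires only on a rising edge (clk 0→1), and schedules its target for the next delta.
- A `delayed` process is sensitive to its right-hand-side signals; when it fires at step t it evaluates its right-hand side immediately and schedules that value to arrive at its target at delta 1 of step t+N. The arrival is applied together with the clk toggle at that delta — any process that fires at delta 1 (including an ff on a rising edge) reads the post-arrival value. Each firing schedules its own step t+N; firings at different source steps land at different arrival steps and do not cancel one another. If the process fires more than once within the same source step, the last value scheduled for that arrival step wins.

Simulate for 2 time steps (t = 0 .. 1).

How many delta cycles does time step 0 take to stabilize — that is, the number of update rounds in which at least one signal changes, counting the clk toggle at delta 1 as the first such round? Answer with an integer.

3

t0.Δ0 p=1 u=0 q=1 v=1 r=1 clk=0
t0.Δ1 p=1 u=0 q=1 v=1 r=1 clk=1
t0.Δ2 p=0 u=0 q=1 v=1 r=1 clk=1
t0.Δ3 p=0 u=0 q=0 v=1 r=0 clk=1
t1.Δ0 p=0 u=0 q=0 v=1 r=0 clk=1
t1.Δ1 p=0 u=0 q=0 v=1 r=0 clk=0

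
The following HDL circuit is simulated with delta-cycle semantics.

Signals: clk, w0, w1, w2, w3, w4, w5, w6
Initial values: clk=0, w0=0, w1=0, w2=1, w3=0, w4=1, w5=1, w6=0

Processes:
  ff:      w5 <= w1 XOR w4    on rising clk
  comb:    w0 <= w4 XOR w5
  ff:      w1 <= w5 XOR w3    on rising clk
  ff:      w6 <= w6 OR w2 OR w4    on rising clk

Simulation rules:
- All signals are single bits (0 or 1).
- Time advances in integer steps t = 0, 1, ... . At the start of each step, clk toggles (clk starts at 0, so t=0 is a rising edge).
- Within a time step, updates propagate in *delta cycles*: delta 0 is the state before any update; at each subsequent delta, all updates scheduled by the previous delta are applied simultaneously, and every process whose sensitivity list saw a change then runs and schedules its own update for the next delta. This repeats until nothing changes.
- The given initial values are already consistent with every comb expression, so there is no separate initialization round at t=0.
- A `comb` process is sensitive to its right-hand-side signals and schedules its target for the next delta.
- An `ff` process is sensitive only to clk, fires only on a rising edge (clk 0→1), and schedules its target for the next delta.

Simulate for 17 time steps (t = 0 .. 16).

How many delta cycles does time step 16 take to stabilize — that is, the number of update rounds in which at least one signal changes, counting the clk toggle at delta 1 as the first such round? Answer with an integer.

t0.Δ0 w4=1 w3=0 w0=0 clk=0 w5=1 w2=1 w6=0 w1=0
t0.Δ1 w4=1 w3=0 w0=0 clk=1 w5=1 w2=1 w6=0 w1=0
t0.Δ2 w4=1 w3=0 w0=0 clk=1 w5=1 w2=1 w6=1 w1=1
t1.Δ0 w4=1 w3=0 w0=0 clk=1 w5=1 w2=1 w6=1 w1=1
t1.Δ1 w4=1 w3=0 w0=0 clk=0 w5=1 w2=1 w6=1 w1=1
t2.Δ0 w4=1 w3=0 w0=0 clk=0 w5=1 w2=1 w6=1 w1=1
t2.Δ1 w4=1 w3=0 w0=0 clk=1 w5=1 w2=1 w6=1 w1=1
t2.Δ2 w4=1 w3=0 w0=0 clk=1 w5=0 w2=1 w6=1 w1=1
t2.Δ3 w4=1 w3=0 w0=1 clk=1 w5=0 w2=1 w6=1 w1=1
t3.Δ0 w4=1 w3=0 w0=1 clk=1 w5=0 w2=1 w6=1 w1=1
t3.Δ1 w4=1 w3=0 w0=1 clk=0 w5=0 w2=1 w6=1 w1=1
t4.Δ0 w4=1 w3=0 w0=1 clk=0 w5=0 w2=1 w6=1 w1=1
t4.Δ1 w4=1 w3=0 w0=1 clk=1 w5=0 w2=1 w6=1 w1=1
t4.Δ2 w4=1 w3=0 w0=1 clk=1 w5=0 w2=1 w6=1 w1=0
t5.Δ0 w4=1 w3=0 w0=1 clk=1 w5=0 w2=1 w6=1 w1=0
t5.Δ1 w4=1 w3=0 w0=1 clk=0 w5=0 w2=1 w6=1 w1=0
t6.Δ0 w4=1 w3=0 w0=1 clk=0 w5=0 w2=1 w6=1 w1=0
t6.Δ1 w4=1 w3=0 w0=1 clk=1 w5=0 w2=1 w6=1 w1=0
t6.Δ2 w4=1 w3=0 w0=1 clk=1 w5=1 w2=1 w6=1 w1=0
t6.Δ3 w4=1 w3=0 w0=0 clk=1 w5=1 w2=1 w6=1 w1=0
t7.Δ0 w4=1 w3=0 w0=0 clk=1 w5=1 w2=1 w6=1 w1=0
t7.Δ1 w4=1 w3=0 w0=0 clk=0 w5=1 w2=1 w6=1 w1=0
t8.Δ0 w4=1 w3=0 w0=0 clk=0 w5=1 w2=1 w6=1 w1=0
t8.Δ1 w4=1 w3=0 w0=0 clk=1 w5=1 w2=1 w6=1 w1=0
t8.Δ2 w4=1 w3=0 w0=0 clk=1 w5=1 w2=1 w6=1 w1=1
t9.Δ0 w4=1 w3=0 w0=0 clk=1 w5=1 w2=1 w6=1 w1=1
t9.Δ1 w4=1 w3=0 w0=0 clk=0 w5=1 w2=1 w6=1 w1=1
t10.Δ0 w4=1 w3=0 w0=0 clk=0 w5=1 w2=1 w6=1 w1=1
t10.Δ1 w4=1 w3=0 w0=0 clk=1 w5=1 w2=1 w6=1 w1=1
t10.Δ2 w4=1 w3=0 w0=0 clk=1 w5=0 w2=1 w6=1 w1=1
t10.Δ3 w4=1 w3=0 w0=1 clk=1 w5=0 w2=1 w6=1 w1=1
t11.Δ0 w4=1 w3=0 w0=1 clk=1 w5=0 w2=1 w6=1 w1=1
t11.Δ1 w4=1 w3=0 w0=1 clk=0 w5=0 w2=1 w6=1 w1=1
t12.Δ0 w4=1 w3=0 w0=1 clk=0 w5=0 w2=1 w6=1 w1=1
t12.Δ1 w4=1 w3=0 w0=1 clk=1 w5=0 w2=1 w6=1 w1=1
t12.Δ2 w4=1 w3=0 w0=1 clk=1 w5=0 w2=1 w6=1 w1=0
t13.Δ0 w4=1 w3=0 w0=1 clk=1 w5=0 w2=1 w6=1 w1=0
t13.Δ1 w4=1 w3=0 w0=1 clk=0 w5=0 w2=1 w6=1 w1=0
t14.Δ0 w4=1 w3=0 w0=1 clk=0 w5=0 w2=1 w6=1 w1=0
t14.Δ1 w4=1 w3=0 w0=1 clk=1 w5=0 w2=1 w6=1 w1=0
t14.Δ2 w4=1 w3=0 w0=1 clk=1 w5=1 w2=1 w6=1 w1=0
t14.Δ3 w4=1 w3=0 w0=0 clk=1 w5=1 w2=1 w6=1 w1=0
t15.Δ0 w4=1 w3=0 w0=0 clk=1 w5=1 w2=1 w6=1 w1=0
t15.Δ1 w4=1 w3=0 w0=0 clk=0 w5=1 w2=1 w6=1 w1=0
t16.Δ0 w4=1 w3=0 w0=0 clk=0 w5=1 w2=1 w6=1 w1=0
t16.Δ1 w4=1 w3=0 w0=0 clk=1 w5=1 w2=1 w6=1 w1=0
t16.Δ2 w4=1 w3=0 w0=0 clk=1 w5=1 w2=1 w6=1 w1=1

2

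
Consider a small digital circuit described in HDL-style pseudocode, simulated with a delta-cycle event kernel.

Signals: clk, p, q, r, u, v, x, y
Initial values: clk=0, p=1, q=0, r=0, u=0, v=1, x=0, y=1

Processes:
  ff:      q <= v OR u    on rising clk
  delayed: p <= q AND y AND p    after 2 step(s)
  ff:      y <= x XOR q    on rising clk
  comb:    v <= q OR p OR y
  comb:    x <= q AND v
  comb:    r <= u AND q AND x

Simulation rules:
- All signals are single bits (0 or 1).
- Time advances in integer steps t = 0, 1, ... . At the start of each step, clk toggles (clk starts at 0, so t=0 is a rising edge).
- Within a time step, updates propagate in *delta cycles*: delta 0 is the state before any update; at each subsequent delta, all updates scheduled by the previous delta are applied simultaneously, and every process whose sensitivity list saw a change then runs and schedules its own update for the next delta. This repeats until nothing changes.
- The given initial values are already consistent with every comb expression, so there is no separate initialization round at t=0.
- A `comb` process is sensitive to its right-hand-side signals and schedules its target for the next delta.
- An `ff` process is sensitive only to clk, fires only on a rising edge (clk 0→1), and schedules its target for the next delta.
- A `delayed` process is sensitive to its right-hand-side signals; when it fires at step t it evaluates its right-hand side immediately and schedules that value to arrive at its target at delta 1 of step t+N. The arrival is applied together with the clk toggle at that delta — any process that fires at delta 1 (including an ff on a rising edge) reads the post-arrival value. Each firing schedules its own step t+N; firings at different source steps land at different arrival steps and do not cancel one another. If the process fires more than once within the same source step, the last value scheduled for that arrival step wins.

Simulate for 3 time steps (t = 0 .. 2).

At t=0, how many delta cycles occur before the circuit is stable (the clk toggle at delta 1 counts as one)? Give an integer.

t=0 Δ0: y=1 clk=0 v=1 u=0 x=0 r=0 p=1 q=0
  Δ1: clk:0→1
  Δ2: y:1→0, q:0→1
  Δ3: x:0→1
  (3Δ to stable)
t=1 Δ0: y=0 clk=1 v=1 u=0 x=1 r=0 p=1 q=1
  Δ1: clk:1→0
  (1Δ to stable)
t=2 Δ0: y=0 clk=0 v=1 u=0 x=1 r=0 p=1 q=1
  Δ1: clk:0→1, p:1→0
  (1Δ to stable)

3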